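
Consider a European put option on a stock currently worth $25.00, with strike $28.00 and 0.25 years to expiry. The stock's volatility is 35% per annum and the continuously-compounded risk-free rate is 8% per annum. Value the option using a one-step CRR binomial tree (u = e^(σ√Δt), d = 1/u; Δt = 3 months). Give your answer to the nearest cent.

$3.34

CRR parameters: u = e^(σ√Δt) = e^(0.35·√0.25) = 1.1912, d = 1/u = 0.8395
Per-period rate: rΔt = 0.08·0.25 = 0.02, so R = e^0.02 = 1.0202
Risk-neutral probability p = (e^0.02 − 0.8395)/(1.1912 − 0.8395) = 0.1807/0.3518 = 0.5138
Terminal stock prices: S_u = 29.78, S_d = 20.99
Terminal payoffs (K − S): max(-1.781, 0) = 0, max(7.014, 0) = 7.014
Node 0 (S = 25): V_0 = e^(−0.02)·[0.5138·0.0000 + 0.4862·7.0136] = 3.3426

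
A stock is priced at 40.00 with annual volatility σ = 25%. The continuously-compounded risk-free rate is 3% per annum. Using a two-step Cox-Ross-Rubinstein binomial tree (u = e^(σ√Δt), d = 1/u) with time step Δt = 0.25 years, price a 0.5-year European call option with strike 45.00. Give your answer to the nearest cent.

1.56

CRR parameters: u = e^(σ√Δt) = e^(0.25·√0.25) = 1.1331, d = 1/u = 0.8825
Per-period rate: rΔt = 0.03·0.25 = 0.0075, so R = e^0.0075 = 1.0075
Risk-neutral probability p = (e^0.0075 − 0.8825)/(1.1331 − 0.8825) = 0.1250/0.2507 = 0.4988
Terminal stock prices: S_uu = 51.36, S_ud = 40, S_dd = 31.15
Terminal payoffs (S − K): max(6.361, 0) = 6.361, max(-5, 0) = 0, max(-13.85, 0) = 0
Node u (S = 45.33): V_u = e^(−0.0075)·[0.4988·6.3610 + 0.5012·0.0000] = 3.1493
Node d (S = 35.3): V_d = e^(−0.0075)·[0.4988·0.0000 + 0.5012·0.0000] = 0.0000
Node 0 (S = 40): V_0 = e^(−0.0075)·[0.4988·3.1493 + 0.5012·0.0000] = 1.5592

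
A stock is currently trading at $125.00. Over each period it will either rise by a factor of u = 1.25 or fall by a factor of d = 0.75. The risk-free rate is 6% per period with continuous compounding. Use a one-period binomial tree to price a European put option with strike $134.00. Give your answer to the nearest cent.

Risk-neutral probability p = (e^0.06 − 0.75)/(1.25 − 0.75) = 0.3118/0.5000 = 0.6237
Terminal stock prices: S_u = 156.2, S_d = 93.75
Terminal payoffs (K − S): max(-22.25, 0) = 0, max(40.25, 0) = 40.25
Node 0 (S = 125): V_0 = e^(−0.06)·[0.6237·0.0000 + 0.3763·40.2500] = 14.2651

$14.27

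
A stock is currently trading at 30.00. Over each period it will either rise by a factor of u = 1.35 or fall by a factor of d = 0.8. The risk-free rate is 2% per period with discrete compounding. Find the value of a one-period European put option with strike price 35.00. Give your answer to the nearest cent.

Risk-neutral probability p = (1 + 0.02 − 0.8)/(1.35 − 0.8) = 0.2200/0.5500 = 0.4000
Terminal stock prices: S_u = 40.5, S_d = 24
Terminal payoffs (K − S): max(-5.5, 0) = 0, max(11, 0) = 11
Node 0 (S = 30): V_0 = 1/1.02·[0.4000·0.0000 + 0.6000·11.0000] = 6.4706

6.47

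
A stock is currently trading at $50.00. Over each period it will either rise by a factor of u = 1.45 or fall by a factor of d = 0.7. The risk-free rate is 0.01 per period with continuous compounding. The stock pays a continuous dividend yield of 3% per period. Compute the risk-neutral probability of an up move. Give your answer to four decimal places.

Per-period risk-free factor R = e^0.01 = 1.0101; dividend-adjusted growth = e^(0.01−0.03) = 0.9802.
Risk-neutral probability p = (0.9802 − 0.7)/(1.45 − 0.7) = 0.2802/0.7500 = 0.3736

p = 0.3736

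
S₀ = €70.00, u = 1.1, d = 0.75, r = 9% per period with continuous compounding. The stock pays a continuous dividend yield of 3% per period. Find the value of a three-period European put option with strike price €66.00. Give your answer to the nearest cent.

€1.08

Per-period risk-free factor R = e^0.09 = 1.0942; dividend-adjusted growth = e^(0.09−0.03) = 1.0618.
Risk-neutral probability p = (1.0618 − 0.75)/(1.1 − 0.75) = 0.3118/0.3500 = 0.8910
Terminal stock prices: S_uuu = 93.17, S_uud = 63.53, S_udd = 43.31, S_ddd = 29.53
Terminal payoffs (K − S): max(-27.17, 0) = 0, max(2.475, 0) = 2.475, max(22.69, 0) = 22.69, max(36.47, 0) = 36.47
Node uu (S = 84.7): V_uu = e^(−0.09)·[0.8910·0.0000 + 0.1090·2.4750] = 0.2466
Node ud (S = 57.75): V_ud = e^(−0.09)·[0.8910·2.4750 + 0.1090·22.6875] = 4.2762
Node dd (S = 39.38): V_dd = e^(−0.09)·[0.8910·22.6875 + 0.1090·36.4688] = 22.1082
Node u (S = 77): V_u = e^(−0.09)·[0.8910·0.2466 + 0.1090·4.2762] = 0.6270
Node d (S = 52.5): V_d = e^(−0.09)·[0.8910·4.2762 + 0.1090·22.1082] = 5.6852
Node 0 (S = 70): V_0 = e^(−0.09)·[0.8910·0.6270 + 0.1090·5.6852] = 1.0771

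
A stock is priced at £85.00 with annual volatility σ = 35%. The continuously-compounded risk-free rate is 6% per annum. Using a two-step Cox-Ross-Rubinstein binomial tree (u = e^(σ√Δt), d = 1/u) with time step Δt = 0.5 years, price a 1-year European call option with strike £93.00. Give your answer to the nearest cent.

£10.91

CRR parameters: u = e^(σ√Δt) = e^(0.35·√0.5) = 1.2808, d = 1/u = 0.7808
Per-period rate: rΔt = 0.06·0.5 = 0.03, so R = e^0.03 = 1.0305
Risk-neutral probability p = (e^0.03 − 0.7808)/(1.2808 − 0.7808) = 0.2497/0.5000 = 0.4993
Terminal stock prices: S_uu = 139.4, S_ud = 85, S_dd = 51.81
Terminal payoffs (S − K): max(46.44, 0) = 46.44, max(-8, 0) = 0, max(-41.19, 0) = 0
Node u (S = 108.9): V_u = e^(−0.03)·[0.4993·46.4388 + 0.5007·0.0000] = 22.5037
Node d (S = 66.36): V_d = e^(−0.03)·[0.4993·0.0000 + 0.5007·0.0000] = 0.0000
Node 0 (S = 85): V_0 = e^(−0.03)·[0.4993·22.5037 + 0.5007·0.0000] = 10.9050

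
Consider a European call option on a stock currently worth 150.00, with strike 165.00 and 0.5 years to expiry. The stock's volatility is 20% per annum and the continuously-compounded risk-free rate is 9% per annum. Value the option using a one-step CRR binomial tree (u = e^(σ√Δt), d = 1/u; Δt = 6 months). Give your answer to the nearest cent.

4.67

CRR parameters: u = e^(σ√Δt) = e^(0.2·√0.5) = 1.1519, d = 1/u = 0.8681
Per-period rate: rΔt = 0.09·0.5 = 0.045, so R = e^0.045 = 1.0460
Risk-neutral probability p = (e^0.045 − 0.8681)/(1.1519 − 0.8681) = 0.1779/0.2838 = 0.6269
Terminal stock prices: S_u = 172.8, S_d = 130.2
Terminal payoffs (S − K): max(7.786, 0) = 7.786, max(-34.78, 0) = 0
Node 0 (S = 150): V_0 = e^(−0.045)·[0.6269·7.7865 + 0.3731·0.0000] = 4.6665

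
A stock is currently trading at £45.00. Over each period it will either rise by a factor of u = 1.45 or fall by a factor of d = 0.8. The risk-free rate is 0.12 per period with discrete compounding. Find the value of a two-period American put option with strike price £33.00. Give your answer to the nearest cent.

£0.86

Risk-neutral probability p = (1 + 0.12 − 0.8)/(1.45 − 0.8) = 0.3200/0.6500 = 0.4923
Terminal stock prices: S_uu = 94.61, S_ud = 52.2, S_dd = 28.8
Terminal payoffs (K − S): max(-61.61, 0) = 0, max(-19.2, 0) = 0, max(4.2, 0) = 4.2
Node u (S = 65.25): continuation = 1/1.12·[0.4923·0.0000 + 0.5077·0.0000] = 0.0000; exercise value = 0.0000 ≤ continuation, so V_u = 0.0000
Node d (S = 36): continuation = 1/1.12·[0.4923·0.0000 + 0.5077·4.2000] = 1.9038; exercise value = 0.0000 ≤ continuation, so V_d = 1.9038
Node 0 (S = 45): continuation = 1/1.12·[0.4923·0.0000 + 0.5077·1.9038] = 0.8630; exercise value = 0.0000 ≤ continuation, so V_0 = 0.8630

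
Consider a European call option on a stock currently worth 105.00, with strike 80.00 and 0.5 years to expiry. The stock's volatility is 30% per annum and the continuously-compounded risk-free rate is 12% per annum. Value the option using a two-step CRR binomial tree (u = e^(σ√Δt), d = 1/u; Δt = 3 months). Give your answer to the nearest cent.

CRR parameters: u = e^(σ√Δt) = e^(0.3·√0.25) = 1.1618, d = 1/u = 0.8607
Per-period rate: rΔt = 0.12·0.25 = 0.03, so R = e^0.03 = 1.0305
Risk-neutral probability p = (e^0.03 − 0.8607)/(1.1618 − 0.8607) = 0.1697/0.3011 = 0.5637
Terminal stock prices: S_uu = 141.7, S_ud = 105, S_dd = 77.79
Terminal payoffs (S − K): max(61.74, 0) = 61.74, max(25, 0) = 25, max(-2.214, 0) = 0
Node u (S = 122): V_u = e^(−0.03)·[0.5637·61.7352 + 0.4363·25.0000] = 44.3570
Node d (S = 90.37): V_d = e^(−0.03)·[0.5637·25.0000 + 0.4363·0.0000] = 13.6761
Node 0 (S = 105): V_0 = e^(−0.03)·[0.5637·44.3570 + 0.4363·13.6761] = 30.0558

30.06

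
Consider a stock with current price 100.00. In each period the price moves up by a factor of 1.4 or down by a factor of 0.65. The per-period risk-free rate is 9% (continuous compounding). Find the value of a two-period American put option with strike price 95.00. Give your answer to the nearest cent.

11.99

Risk-neutral probability p = (e^0.09 − 0.65)/(1.4 − 0.65) = 0.4442/0.7500 = 0.5922
Terminal stock prices: S_uu = 196, S_ud = 91, S_dd = 42.25
Terminal payoffs (K − S): max(-101, 0) = 0, max(4, 0) = 4, max(52.75, 0) = 52.75
Node u (S = 140): continuation = e^(−0.09)·[0.5922·0.0000 + 0.4078·4.0000] = 1.4907; exercise value = 0.0000 ≤ continuation, so V_u = 1.4907
Node d (S = 65): continuation = e^(−0.09)·[0.5922·4.0000 + 0.4078·52.7500] = 21.8235; exercise value = 30.0000 > continuation, so V_d = 30.0000 (exercise)
Node 0 (S = 100): continuation = e^(−0.09)·[0.5922·1.4907 + 0.4078·30.0000] = 11.9870; exercise value = 0.0000 ≤ continuation, so V_0 = 11.9870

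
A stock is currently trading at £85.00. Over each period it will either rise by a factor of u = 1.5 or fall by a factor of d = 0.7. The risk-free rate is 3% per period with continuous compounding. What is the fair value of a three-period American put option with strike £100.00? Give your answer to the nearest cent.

£28.69

Risk-neutral probability p = (e^0.03 − 0.7)/(1.5 − 0.7) = 0.3305/0.8000 = 0.4131
Terminal stock prices: S_uuu = 286.9, S_uud = 133.9, S_udd = 62.47, S_ddd = 29.15
Terminal payoffs (K − S): max(-186.9, 0) = 0, max(-33.88, 0) = 0, max(37.53, 0) = 37.53, max(70.84, 0) = 70.84
Node uu (S = 191.2): continuation = e^(−0.03)·[0.4131·0.0000 + 0.5869·0.0000] = 0.0000; exercise value = 0.0000 ≤ continuation, so V_uu = 0.0000
Node ud (S = 89.25): continuation = e^(−0.03)·[0.4131·0.0000 + 0.5869·37.5250] = 21.3737; exercise value = 10.7500 ≤ continuation, so V_ud = 21.3737
Node dd (S = 41.65): continuation = e^(−0.03)·[0.4131·37.5250 + 0.5869·70.8450] = 55.3946; exercise value = 58.3500 > continuation, so V_dd = 58.3500 (exercise)
Node u (S = 127.5): continuation = e^(−0.03)·[0.4131·0.0000 + 0.5869·21.3737] = 12.1741; exercise value = 0.0000 ≤ continuation, so V_u = 12.1741
Node d (S = 59.5): continuation = e^(−0.03)·[0.4131·21.3737 + 0.5869·58.3500] = 41.8032; exercise value = 40.5000 ≤ continuation, so V_d = 41.8032
Node 0 (S = 85): continuation = e^(−0.03)·[0.4131·12.1741 + 0.5869·41.8032] = 28.6906; exercise value = 15.0000 ≤ continuation, so V_0 = 28.6906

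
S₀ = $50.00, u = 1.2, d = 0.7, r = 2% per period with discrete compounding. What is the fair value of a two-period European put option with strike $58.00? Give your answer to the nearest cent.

$11.26

Risk-neutral probability p = (1 + 0.02 − 0.7)/(1.2 − 0.7) = 0.3200/0.5000 = 0.6400
Terminal stock prices: S_uu = 72, S_ud = 42, S_dd = 24.5
Terminal payoffs (K − S): max(-14, 0) = 0, max(16, 0) = 16, max(33.5, 0) = 33.5
Node u (S = 60): V_u = 1/1.02·[0.6400·0.0000 + 0.3600·16.0000] = 5.6471
Node d (S = 35): V_d = 1/1.02·[0.6400·16.0000 + 0.3600·33.5000] = 21.8627
Node 0 (S = 50): V_0 = 1/1.02·[0.6400·5.6471 + 0.3600·21.8627] = 11.2595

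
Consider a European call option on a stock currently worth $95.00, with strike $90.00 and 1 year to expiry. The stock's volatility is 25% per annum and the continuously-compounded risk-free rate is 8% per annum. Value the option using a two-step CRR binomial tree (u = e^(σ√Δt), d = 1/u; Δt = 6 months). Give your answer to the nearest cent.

$15.88

CRR parameters: u = e^(σ√Δt) = e^(0.25·√0.5) = 1.1934, d = 1/u = 0.8380
Per-period rate: rΔt = 0.08·0.5 = 0.04, so R = e^0.04 = 1.0408
Risk-neutral probability p = (e^0.04 − 0.8380)/(1.1934 − 0.8380) = 0.2028/0.3554 = 0.5708
Terminal stock prices: S_uu = 135.3, S_ud = 95, S_dd = 66.71
Terminal payoffs (S − K): max(45.29, 0) = 45.29, max(5, 0) = 5, max(-23.29, 0) = 0
Node u (S = 113.4): V_u = e^(−0.04)·[0.5708·45.2913 + 0.4292·5.0000] = 26.8986
Node d (S = 79.61): V_d = e^(−0.04)·[0.5708·5.0000 + 0.4292·0.0000] = 2.7419
Node 0 (S = 95): V_0 = e^(−0.04)·[0.5708·26.8986 + 0.4292·2.7419] = 15.8812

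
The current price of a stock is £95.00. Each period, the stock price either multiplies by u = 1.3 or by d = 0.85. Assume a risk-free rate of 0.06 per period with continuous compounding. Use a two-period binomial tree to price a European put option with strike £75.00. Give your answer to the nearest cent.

£1.58

Risk-neutral probability p = (e^0.06 − 0.85)/(1.3 − 0.85) = 0.2118/0.4500 = 0.4707
Terminal stock prices: S_uu = 160.6, S_ud = 105, S_dd = 68.64
Terminal payoffs (K − S): max(-85.55, 0) = 0, max(-29.97, 0) = 0, max(6.363, 0) = 6.363
Node u (S = 123.5): V_u = e^(−0.06)·[0.4707·0.0000 + 0.5293·0.0000] = 0.0000
Node d (S = 80.75): V_d = e^(−0.06)·[0.4707·0.0000 + 0.5293·6.3625] = 3.1713
Node 0 (S = 95): V_0 = e^(−0.06)·[0.4707·0.0000 + 0.5293·3.1713] = 1.5807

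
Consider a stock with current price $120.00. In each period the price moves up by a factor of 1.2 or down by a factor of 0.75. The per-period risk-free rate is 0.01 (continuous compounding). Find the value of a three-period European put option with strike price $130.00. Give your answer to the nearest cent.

$20.65

Risk-neutral probability p = (e^0.01 − 0.75)/(1.2 − 0.75) = 0.2601/0.4500 = 0.5779
Terminal stock prices: S_uuu = 207.4, S_uud = 129.6, S_udd = 81, S_ddd = 50.62
Terminal payoffs (K − S): max(-77.36, 0) = 0, max(0.4, 0) = 0.4, max(49, 0) = 49, max(79.38, 0) = 79.38
Node uu (S = 172.8): V_uu = e^(−0.01)·[0.5779·0.0000 + 0.4221·0.4000] = 0.1672
Node ud (S = 108): V_ud = e^(−0.01)·[0.5779·0.4000 + 0.4221·49.0000] = 20.7065
Node dd (S = 67.5): V_dd = e^(−0.01)·[0.5779·49.0000 + 0.4221·79.3750] = 61.2065
Node u (S = 144): V_u = e^(−0.01)·[0.5779·0.1672 + 0.4221·20.7065] = 8.7491
Node d (S = 90): V_d = e^(−0.01)·[0.5779·20.7065 + 0.4221·61.2065] = 37.4258
Node 0 (S = 120): V_0 = e^(−0.01)·[0.5779·8.7491 + 0.4221·37.4258] = 20.6464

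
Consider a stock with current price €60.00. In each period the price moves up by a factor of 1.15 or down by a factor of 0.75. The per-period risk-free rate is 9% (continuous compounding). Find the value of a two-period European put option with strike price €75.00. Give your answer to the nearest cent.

Risk-neutral probability p = (e^0.09 − 0.75)/(1.15 − 0.75) = 0.3442/0.4000 = 0.8604
Terminal stock prices: S_uu = 79.35, S_ud = 51.75, S_dd = 33.75
Terminal payoffs (K − S): max(-4.35, 0) = 0, max(23.25, 0) = 23.25, max(41.25, 0) = 41.25
Node u (S = 69): V_u = e^(−0.09)·[0.8604·0.0000 + 0.1396·23.2500] = 2.9656
Node d (S = 45): V_d = e^(−0.09)·[0.8604·23.2500 + 0.1396·41.2500] = 23.5448
Node 0 (S = 60): V_0 = e^(−0.09)·[0.8604·2.9656 + 0.1396·23.5448] = 5.3353

€5.34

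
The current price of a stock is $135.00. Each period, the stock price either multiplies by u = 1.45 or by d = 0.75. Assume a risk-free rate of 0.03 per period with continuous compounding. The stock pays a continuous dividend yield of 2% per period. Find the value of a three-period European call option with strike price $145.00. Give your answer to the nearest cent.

Per-period risk-free factor R = e^0.03 = 1.0305; dividend-adjusted growth = e^(0.03−0.02) = 1.0101.
Risk-neutral probability p = (1.0101 − 0.75)/(1.45 − 0.75) = 0.2601/0.7000 = 0.3715
Terminal stock prices: S_uuu = 411.6, S_uud = 212.9, S_udd = 110.1, S_ddd = 56.95
Terminal payoffs (S − K): max(266.6, 0) = 266.6, max(67.88, 0) = 67.88, max(-34.89, 0) = 0, max(-88.05, 0) = 0
Node uu (S = 283.8): V_uu = e^(−0.03)·[0.3715·266.5644 + 0.6285·67.8781] = 137.5025
Node ud (S = 146.8): V_ud = e^(−0.03)·[0.3715·67.8781 + 0.6285·0.0000] = 24.4715
Node dd (S = 75.94): V_dd = e^(−0.03)·[0.3715·0.0000 + 0.6285·0.0000] = 0.0000
Node u (S = 195.8): V_u = e^(−0.03)·[0.3715·137.5025 + 0.6285·24.4715] = 64.4983
Node d (S = 101.2): V_d = e^(−0.03)·[0.3715·24.4715 + 0.6285·0.0000] = 8.8225
Node 0 (S = 135): V_0 = e^(−0.03)·[0.3715·64.4983 + 0.6285·8.8225] = 28.6340

$28.63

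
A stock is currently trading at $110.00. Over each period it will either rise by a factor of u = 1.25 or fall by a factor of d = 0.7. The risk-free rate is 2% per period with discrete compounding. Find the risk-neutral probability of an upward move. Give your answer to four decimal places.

Risk-neutral probability p = (1 + 0.02 − 0.7)/(1.25 − 0.7) = 0.3200/0.5500 = 0.5818

p = 0.5818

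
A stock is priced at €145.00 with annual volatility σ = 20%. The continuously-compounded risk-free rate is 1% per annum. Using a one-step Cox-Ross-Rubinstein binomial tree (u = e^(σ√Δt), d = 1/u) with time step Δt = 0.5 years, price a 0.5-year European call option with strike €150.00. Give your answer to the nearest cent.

CRR parameters: u = e^(σ√Δt) = e^(0.2·√0.5) = 1.1519, d = 1/u = 0.8681
Per-period rate: rΔt = 0.01·0.5 = 0.005, so R = e^0.005 = 1.0050
Risk-neutral probability p = (e^0.005 − 0.8681)/(1.1519 − 0.8681) = 0.1369/0.2838 = 0.4824
Terminal stock prices: S_u = 167, S_d = 125.9
Terminal payoffs (S − K): max(17.03, 0) = 17.03, max(-24.12, 0) = 0
Node 0 (S = 145): V_0 = e^(−0.005)·[0.4824·17.0269 + 0.5176·0.0000] = 8.1723

€8.17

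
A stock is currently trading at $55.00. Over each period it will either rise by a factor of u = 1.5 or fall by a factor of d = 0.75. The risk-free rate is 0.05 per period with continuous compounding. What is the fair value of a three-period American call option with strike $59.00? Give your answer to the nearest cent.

Risk-neutral probability p = (e^0.05 − 0.75)/(1.5 − 0.75) = 0.3013/0.7500 = 0.4017
Terminal stock prices: S_uuu = 185.6, S_uud = 92.81, S_udd = 46.41, S_ddd = 23.2
Terminal payoffs (S − K): max(126.6, 0) = 126.6, max(33.81, 0) = 33.81, max(-12.59, 0) = 0, max(-35.8, 0) = 0
Node uu (S = 123.8): continuation = e^(−0.05)·[0.4017·126.6250 + 0.5983·33.8125] = 67.6275; exercise value = 64.7500 ≤ continuation, so V_uu = 67.6275
Node ud (S = 61.88): continuation = e^(−0.05)·[0.4017·33.8125 + 0.5983·0.0000] = 12.9199; exercise value = 2.8750 ≤ continuation, so V_ud = 12.9199
Node dd (S = 30.94): continuation = e^(−0.05)·[0.4017·0.0000 + 0.5983·0.0000] = 0.0000; exercise value = 0.0000 ≤ continuation, so V_dd = 0.0000
Node u (S = 82.5): continuation = e^(−0.05)·[0.4017·67.6275 + 0.5983·12.9199] = 33.1938; exercise value = 23.5000 ≤ continuation, so V_u = 33.1938
Node d (S = 41.25): continuation = e^(−0.05)·[0.4017·12.9199 + 0.5983·0.0000] = 4.9367; exercise value = 0.0000 ≤ continuation, so V_d = 4.9367
Node 0 (S = 55): continuation = e^(−0.05)·[0.4017·33.1938 + 0.5983·4.9367] = 15.4931; exercise value = 0.0000 ≤ continuation, so V_0 = 15.4931

$15.49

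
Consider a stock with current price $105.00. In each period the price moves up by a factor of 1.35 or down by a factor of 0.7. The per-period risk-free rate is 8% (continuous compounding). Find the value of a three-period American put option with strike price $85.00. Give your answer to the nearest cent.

Risk-neutral probability p = (e^0.08 − 0.7)/(1.35 − 0.7) = 0.3833/0.6500 = 0.5897
Terminal stock prices: S_uuu = 258.3, S_uud = 134, S_udd = 69.46, S_ddd = 36.01
Terminal payoffs (K − S): max(-173.3, 0) = 0, max(-48.95, 0) = 0, max(15.54, 0) = 15.54, max(48.99, 0) = 48.99
Node uu (S = 191.4): continuation = e^(−0.08)·[0.5897·0.0000 + 0.4103·0.0000] = 0.0000; exercise value = 0.0000 ≤ continuation, so V_uu = 0.0000
Node ud (S = 99.22): continuation = e^(−0.08)·[0.5897·0.0000 + 0.4103·15.5425] = 5.8872; exercise value = 0.0000 ≤ continuation, so V_ud = 5.8872
Node dd (S = 51.45): continuation = e^(−0.08)·[0.5897·15.5425 + 0.4103·48.9850] = 27.0149; exercise value = 33.5500 > continuation, so V_dd = 33.5500 (exercise)
Node u (S = 141.8): continuation = e^(−0.08)·[0.5897·0.0000 + 0.4103·5.8872] = 2.2300; exercise value = 0.0000 ≤ continuation, so V_u = 2.2300
Node d (S = 73.5): continuation = e^(−0.08)·[0.5897·5.8872 + 0.4103·33.5500] = 15.9127; exercise value = 11.5000 ≤ continuation, so V_d = 15.9127
Node 0 (S = 105): continuation = e^(−0.08)·[0.5897·2.2300 + 0.4103·15.9127] = 7.2413; exercise value = 0.0000 ≤ continuation, so V_0 = 7.2413

$7.24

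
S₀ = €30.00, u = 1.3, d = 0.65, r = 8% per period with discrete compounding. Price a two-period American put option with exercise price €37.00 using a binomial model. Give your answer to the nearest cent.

€7.72

Risk-neutral probability p = (1 + 0.08 − 0.65)/(1.3 − 0.65) = 0.4300/0.6500 = 0.6615
Terminal stock prices: S_uu = 50.7, S_ud = 25.35, S_dd = 12.68
Terminal payoffs (K − S): max(-13.7, 0) = 0, max(11.65, 0) = 11.65, max(24.32, 0) = 24.32
Node u (S = 39): continuation = 1/1.08·[0.6615·0.0000 + 0.3385·11.6500] = 3.6510; exercise value = 0.0000 ≤ continuation, so V_u = 3.6510
Node d (S = 19.5): continuation = 1/1.08·[0.6615·11.6500 + 0.3385·24.3250] = 14.7593; exercise value = 17.5000 > continuation, so V_d = 17.5000 (exercise)
Node 0 (S = 30): continuation = 1/1.08·[0.6615·3.6510 + 0.3385·17.5000] = 7.7207; exercise value = 7.0000 ≤ continuation, so V_0 = 7.7207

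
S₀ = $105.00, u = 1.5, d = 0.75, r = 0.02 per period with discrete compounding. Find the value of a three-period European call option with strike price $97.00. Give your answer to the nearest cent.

$30.12

Risk-neutral probability p = (1 + 0.02 − 0.75)/(1.5 − 0.75) = 0.2700/0.7500 = 0.3600
Terminal stock prices: S_uuu = 354.4, S_uud = 177.2, S_udd = 88.59, S_ddd = 44.3
Terminal payoffs (S − K): max(257.4, 0) = 257.4, max(80.19, 0) = 80.19, max(-8.406, 0) = 0, max(-52.7, 0) = 0
Node uu (S = 236.2): V_uu = 1/1.02·[0.3600·257.3750 + 0.6400·80.1875] = 141.1520
Node ud (S = 118.1): V_ud = 1/1.02·[0.3600·80.1875 + 0.6400·0.0000] = 28.3015
Node dd (S = 59.06): V_dd = 1/1.02·[0.3600·0.0000 + 0.6400·0.0000] = 0.0000
Node u (S = 157.5): V_u = 1/1.02·[0.3600·141.1520 + 0.6400·28.3015] = 67.5761
Node d (S = 78.75): V_d = 1/1.02·[0.3600·28.3015 + 0.6400·0.0000] = 9.9888
Node 0 (S = 105): V_0 = 1/1.02·[0.3600·67.5761 + 0.6400·9.9888] = 30.1179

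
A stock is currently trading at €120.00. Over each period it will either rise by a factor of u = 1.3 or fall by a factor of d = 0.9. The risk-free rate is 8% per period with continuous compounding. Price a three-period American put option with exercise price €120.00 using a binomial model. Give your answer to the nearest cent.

Risk-neutral probability p = (e^0.08 − 0.9)/(1.3 − 0.9) = 0.1833/0.4000 = 0.4582
Terminal stock prices: S_uuu = 263.6, S_uud = 182.5, S_udd = 126.4, S_ddd = 87.48
Terminal payoffs (K − S): max(-143.6, 0) = 0, max(-62.52, 0) = 0, max(-6.36, 0) = 0, max(32.52, 0) = 32.52
Node uu (S = 202.8): continuation = e^(−0.08)·[0.4582·0.0000 + 0.5418·0.0000] = 0.0000; exercise value = 0.0000 ≤ continuation, so V_uu = 0.0000
Node ud (S = 140.4): continuation = e^(−0.08)·[0.4582·0.0000 + 0.5418·0.0000] = 0.0000; exercise value = 0.0000 ≤ continuation, so V_ud = 0.0000
Node dd (S = 97.2): continuation = e^(−0.08)·[0.4582·0.0000 + 0.5418·32.5200] = 16.2642; exercise value = 22.8000 > continuation, so V_dd = 22.8000 (exercise)
Node u (S = 156): continuation = e^(−0.08)·[0.4582·0.0000 + 0.5418·0.0000] = 0.0000; exercise value = 0.0000 ≤ continuation, so V_u = 0.0000
Node d (S = 108): continuation = e^(−0.08)·[0.4582·0.0000 + 0.5418·22.8000] = 11.4029; exercise value = 12.0000 > continuation, so V_d = 12.0000 (exercise)
Node 0 (S = 120): continuation = e^(−0.08)·[0.4582·0.0000 + 0.5418·12.0000] = 6.0015; exercise value = 0.0000 ≤ continuation, so V_0 = 6.0015

€6.00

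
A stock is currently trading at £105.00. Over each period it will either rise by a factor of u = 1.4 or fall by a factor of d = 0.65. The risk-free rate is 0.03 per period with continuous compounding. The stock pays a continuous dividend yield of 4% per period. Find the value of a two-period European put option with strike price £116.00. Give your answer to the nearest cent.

Per-period risk-free factor R = e^0.03 = 1.0305; dividend-adjusted growth = e^(0.03−0.04) = 0.9900.
Risk-neutral probability p = (0.9900 − 0.65)/(1.4 − 0.65) = 0.3400/0.7500 = 0.4534
Terminal stock prices: S_uu = 205.8, S_ud = 95.55, S_dd = 44.36
Terminal payoffs (K − S): max(-89.8, 0) = 0, max(20.45, 0) = 20.45, max(71.64, 0) = 71.64
Node u (S = 147): V_u = e^(−0.03)·[0.4534·0.0000 + 0.5466·20.4500] = 10.8476
Node d (S = 68.25): V_d = e^(−0.03)·[0.4534·20.4500 + 0.5466·71.6375] = 46.9978
Node 0 (S = 105): V_0 = e^(−0.03)·[0.4534·10.8476 + 0.5466·46.9978] = 29.7027

£29.70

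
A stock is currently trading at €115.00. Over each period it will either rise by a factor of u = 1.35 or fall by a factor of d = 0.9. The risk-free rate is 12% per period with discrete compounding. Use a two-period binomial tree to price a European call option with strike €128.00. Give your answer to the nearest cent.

Risk-neutral probability p = (1 + 0.12 − 0.9)/(1.35 − 0.9) = 0.2200/0.4500 = 0.4889
Terminal stock prices: S_uu = 209.6, S_ud = 139.7, S_dd = 93.15
Terminal payoffs (S − K): max(81.59, 0) = 81.59, max(11.72, 0) = 11.72, max(-34.85, 0) = 0
Node u (S = 155.2): V_u = 1/1.12·[0.4889·81.5875 + 0.5111·11.7250] = 40.9643
Node d (S = 103.5): V_d = 1/1.12·[0.4889·11.7250 + 0.5111·0.0000] = 5.1181
Node 0 (S = 115): V_0 = 1/1.12·[0.4889·40.9643 + 0.5111·5.1181] = 20.2169

€20.22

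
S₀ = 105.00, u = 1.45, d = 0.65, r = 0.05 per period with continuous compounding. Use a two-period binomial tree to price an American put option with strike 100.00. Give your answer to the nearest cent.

Risk-neutral probability p = (e^0.05 − 0.65)/(1.45 − 0.65) = 0.4013/0.8000 = 0.5016
Terminal stock prices: S_uu = 220.8, S_ud = 98.96, S_dd = 44.36
Terminal payoffs (K − S): max(-120.8, 0) = 0, max(1.037, 0) = 1.037, max(55.64, 0) = 55.64
Node u (S = 152.2): continuation = e^(−0.05)·[0.5016·0.0000 + 0.4984·1.0375] = 0.4919; exercise value = 0.0000 ≤ continuation, so V_u = 0.4919
Node d (S = 68.25): continuation = e^(−0.05)·[0.5016·1.0375 + 0.4984·55.6375] = 26.8729; exercise value = 31.7500 > continuation, so V_d = 31.7500 (exercise)
Node 0 (S = 105): continuation = e^(−0.05)·[0.5016·0.4919 + 0.4984·31.7500] = 15.2875; exercise value = 0.0000 ≤ continuation, so V_0 = 15.2875

15.29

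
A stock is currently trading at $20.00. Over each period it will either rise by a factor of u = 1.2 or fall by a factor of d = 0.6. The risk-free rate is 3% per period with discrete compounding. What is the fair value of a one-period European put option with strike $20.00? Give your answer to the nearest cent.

Risk-neutral probability p = (1 + 0.03 − 0.6)/(1.2 − 0.6) = 0.4300/0.6000 = 0.7167
Terminal stock prices: S_u = 24, S_d = 12
Terminal payoffs (K − S): max(-4, 0) = 0, max(8, 0) = 8
Node 0 (S = 20): V_0 = 1/1.03·[0.7167·0.0000 + 0.2833·8.0000] = 2.2006

$2.20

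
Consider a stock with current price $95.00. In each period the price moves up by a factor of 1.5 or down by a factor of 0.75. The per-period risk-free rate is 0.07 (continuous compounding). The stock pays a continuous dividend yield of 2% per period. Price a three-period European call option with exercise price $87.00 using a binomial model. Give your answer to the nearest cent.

Per-period risk-free factor R = e^0.07 = 1.0725; dividend-adjusted growth = e^(0.07−0.02) = 1.0513.
Risk-neutral probability p = (1.0513 − 0.75)/(1.5 − 0.75) = 0.3013/0.7500 = 0.4017
Terminal stock prices: S_uuu = 320.6, S_uud = 160.3, S_udd = 80.16, S_ddd = 40.08
Terminal payoffs (S − K): max(233.6, 0) = 233.6, max(73.31, 0) = 73.31, max(-6.844, 0) = 0, max(-46.92, 0) = 0
Node uu (S = 213.8): V_uu = e^(−0.07)·[0.4017·233.6250 + 0.5983·73.3125] = 128.3992
Node ud (S = 106.9): V_ud = e^(−0.07)·[0.4017·73.3125 + 0.5983·0.0000] = 27.4583
Node dd (S = 53.44): V_dd = e^(−0.07)·[0.4017·0.0000 + 0.5983·0.0000] = 0.0000
Node u (S = 142.5): V_u = e^(−0.07)·[0.4017·128.3992 + 0.5983·27.4583] = 63.4081
Node d (S = 71.25): V_d = e^(−0.07)·[0.4017·27.4583 + 0.5983·0.0000] = 10.2842
Node 0 (S = 95): V_0 = e^(−0.07)·[0.4017·63.4081 + 0.5983·10.2842] = 29.4858

$29.49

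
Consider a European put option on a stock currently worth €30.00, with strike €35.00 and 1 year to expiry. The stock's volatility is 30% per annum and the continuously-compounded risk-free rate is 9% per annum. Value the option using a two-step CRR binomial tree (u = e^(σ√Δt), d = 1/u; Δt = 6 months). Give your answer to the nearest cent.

€5.04

CRR parameters: u = e^(σ√Δt) = e^(0.3·√0.5) = 1.2363, d = 1/u = 0.8089
Per-period rate: rΔt = 0.09·0.5 = 0.045, so R = e^0.045 = 1.0460
Risk-neutral probability p = (e^0.045 − 0.8089)/(1.2363 − 0.8089) = 0.2372/0.4275 = 0.5548
Terminal stock prices: S_uu = 45.85, S_ud = 30, S_dd = 19.63
Terminal payoffs (K − S): max(-10.85, 0) = 0, max(5, 0) = 5, max(15.37, 0) = 15.37
Node u (S = 37.09): V_u = e^(−0.045)·[0.5548·0.0000 + 0.4452·5.0000] = 2.1278
Node d (S = 24.27): V_d = e^(−0.045)·[0.5548·5.0000 + 0.4452·15.3725] = 9.1942
Node 0 (S = 30): V_0 = e^(−0.045)·[0.5548·2.1278 + 0.4452·9.1942] = 5.0414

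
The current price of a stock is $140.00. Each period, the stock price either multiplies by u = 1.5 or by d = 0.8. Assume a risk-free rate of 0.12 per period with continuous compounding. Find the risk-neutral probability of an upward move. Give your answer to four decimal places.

Risk-neutral probability p = (e^0.12 − 0.8)/(1.5 − 0.8) = 0.3275/0.7000 = 0.4679

p = 0.4679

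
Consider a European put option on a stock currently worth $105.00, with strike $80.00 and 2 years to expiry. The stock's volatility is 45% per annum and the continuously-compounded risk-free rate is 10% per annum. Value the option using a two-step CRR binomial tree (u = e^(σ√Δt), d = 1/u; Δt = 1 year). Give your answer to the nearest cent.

CRR parameters: u = e^(σ√Δt) = e^(0.45·√1) = 1.5683, d = 1/u = 0.6376
Per-period rate: rΔt = 0.1·1 = 0.1, so R = e^0.1 = 1.1052
Risk-neutral probability p = (e^0.1 − 0.6376)/(1.5683 − 0.6376) = 0.4675/0.9307 = 0.5024
Terminal stock prices: S_uu = 258.3, S_ud = 105, S_dd = 42.69
Terminal payoffs (K − S): max(-178.3, 0) = 0, max(-25, 0) = 0, max(37.31, 0) = 37.31
Node u (S = 164.7): V_u = e^(−0.1)·[0.5024·0.0000 + 0.4976·0.0000] = 0.0000
Node d (S = 66.95): V_d = e^(−0.1)·[0.5024·0.0000 + 0.4976·37.3102] = 16.8000
Node 0 (S = 105): V_0 = e^(−0.1)·[0.5024·0.0000 + 0.4976·16.8000] = 7.5647

$7.56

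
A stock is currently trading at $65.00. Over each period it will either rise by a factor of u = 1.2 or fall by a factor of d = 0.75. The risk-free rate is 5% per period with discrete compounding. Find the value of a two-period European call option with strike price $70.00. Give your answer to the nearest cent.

$9.51

Risk-neutral probability p = (1 + 0.05 − 0.75)/(1.2 − 0.75) = 0.3000/0.4500 = 0.6667
Terminal stock prices: S_uu = 93.6, S_ud = 58.5, S_dd = 36.56
Terminal payoffs (S − K): max(23.6, 0) = 23.6, max(-11.5, 0) = 0, max(-33.44, 0) = 0
Node u (S = 78): V_u = 1/1.05·[0.6667·23.6000 + 0.3333·0.0000] = 14.9841
Node d (S = 48.75): V_d = 1/1.05·[0.6667·0.0000 + 0.3333·0.0000] = 0.0000
Node 0 (S = 65): V_0 = 1/1.05·[0.6667·14.9841 + 0.3333·0.0000] = 9.5137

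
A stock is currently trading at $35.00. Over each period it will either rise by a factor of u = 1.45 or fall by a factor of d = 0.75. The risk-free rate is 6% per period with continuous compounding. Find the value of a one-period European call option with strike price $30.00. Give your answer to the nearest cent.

$8.71

Risk-neutral probability p = (e^0.06 − 0.75)/(1.45 − 0.75) = 0.3118/0.7000 = 0.4455
Terminal stock prices: S_u = 50.75, S_d = 26.25
Terminal payoffs (S − K): max(20.75, 0) = 20.75, max(-3.75, 0) = 0
Node 0 (S = 35): V_0 = e^(−0.06)·[0.4455·20.7500 + 0.5545·0.0000] = 8.7054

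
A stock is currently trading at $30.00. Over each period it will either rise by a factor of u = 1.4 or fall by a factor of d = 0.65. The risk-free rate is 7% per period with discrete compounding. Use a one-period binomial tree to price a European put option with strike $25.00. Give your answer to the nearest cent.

Risk-neutral probability p = (1 + 0.07 − 0.65)/(1.4 − 0.65) = 0.4200/0.7500 = 0.5600
Terminal stock prices: S_u = 42, S_d = 19.5
Terminal payoffs (K − S): max(-17, 0) = 0, max(5.5, 0) = 5.5
Node 0 (S = 30): V_0 = 1/1.07·[0.5600·0.0000 + 0.4400·5.5000] = 2.2617

$2.26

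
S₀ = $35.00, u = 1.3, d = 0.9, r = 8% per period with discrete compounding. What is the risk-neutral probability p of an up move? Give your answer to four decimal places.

p = 0.4500

Risk-neutral probability p = (1 + 0.08 − 0.9)/(1.3 − 0.9) = 0.1800/0.4000 = 0.4500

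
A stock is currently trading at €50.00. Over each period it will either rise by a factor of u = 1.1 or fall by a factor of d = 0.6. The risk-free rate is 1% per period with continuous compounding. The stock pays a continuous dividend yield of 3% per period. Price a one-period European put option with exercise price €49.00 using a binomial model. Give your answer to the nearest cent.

Per-period risk-free factor R = e^0.01 = 1.0101; dividend-adjusted growth = e^(0.01−0.03) = 0.9802.
Risk-neutral probability p = (0.9802 − 0.6)/(1.1 − 0.6) = 0.3802/0.5000 = 0.7604
Terminal stock prices: S_u = 55, S_d = 30
Terminal payoffs (K − S): max(-6, 0) = 0, max(19, 0) = 19
Node 0 (S = 50): V_0 = e^(−0.01)·[0.7604·0.0000 + 0.2396·19.0000] = 4.5072

€4.51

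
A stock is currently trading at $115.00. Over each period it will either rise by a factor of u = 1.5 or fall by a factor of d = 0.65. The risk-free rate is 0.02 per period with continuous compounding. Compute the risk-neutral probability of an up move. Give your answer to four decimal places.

p = 0.4355

Risk-neutral probability p = (e^0.02 − 0.65)/(1.5 − 0.65) = 0.3702/0.8500 = 0.4355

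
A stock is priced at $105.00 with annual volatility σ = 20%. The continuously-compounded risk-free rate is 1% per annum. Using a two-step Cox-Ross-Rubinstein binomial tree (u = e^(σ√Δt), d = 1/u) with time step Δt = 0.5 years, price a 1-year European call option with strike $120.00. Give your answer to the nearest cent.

CRR parameters: u = e^(σ√Δt) = e^(0.2·√0.5) = 1.1519, d = 1/u = 0.8681
Per-period rate: rΔt = 0.01·0.5 = 0.005, so R = e^0.005 = 1.0050
Risk-neutral probability p = (e^0.005 − 0.8681)/(1.1519 − 0.8681) = 0.1369/0.2838 = 0.4824
Terminal stock prices: S_uu = 139.3, S_ud = 105, S_dd = 79.13
Terminal payoffs (S − K): max(19.32, 0) = 19.32, max(-15, 0) = 0, max(-40.87, 0) = 0
Node u (S = 121): V_u = e^(−0.005)·[0.4824·19.3241 + 0.5176·0.0000] = 9.2748
Node d (S = 91.15): V_d = e^(−0.005)·[0.4824·0.0000 + 0.5176·0.0000] = 0.0000
Node 0 (S = 105): V_0 = e^(−0.005)·[0.4824·9.2748 + 0.5176·0.0000] = 4.4515

$4.45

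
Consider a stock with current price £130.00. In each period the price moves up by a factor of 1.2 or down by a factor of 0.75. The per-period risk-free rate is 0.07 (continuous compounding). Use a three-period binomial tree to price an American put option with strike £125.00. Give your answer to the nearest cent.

£9.00

Risk-neutral probability p = (e^0.07 − 0.75)/(1.2 − 0.75) = 0.3225/0.4500 = 0.7167
Terminal stock prices: S_uuu = 224.6, S_uud = 140.4, S_udd = 87.75, S_ddd = 54.84
Terminal payoffs (K − S): max(-99.64, 0) = 0, max(-15.4, 0) = 0, max(37.25, 0) = 37.25, max(70.16, 0) = 70.16
Node uu (S = 187.2): continuation = e^(−0.07)·[0.7167·0.0000 + 0.2833·0.0000] = 0.0000; exercise value = 0.0000 ≤ continuation, so V_uu = 0.0000
Node ud (S = 117): continuation = e^(−0.07)·[0.7167·0.0000 + 0.2833·37.2500] = 9.8400; exercise value = 8.0000 ≤ continuation, so V_ud = 9.8400
Node dd (S = 73.12): continuation = e^(−0.07)·[0.7167·37.2500 + 0.2833·70.1562] = 43.4242; exercise value = 51.8750 > continuation, so V_dd = 51.8750 (exercise)
Node u (S = 156): continuation = e^(−0.07)·[0.7167·0.0000 + 0.2833·9.8400] = 2.5993; exercise value = 0.0000 ≤ continuation, so V_u = 2.5993
Node d (S = 97.5): continuation = e^(−0.07)·[0.7167·9.8400 + 0.2833·51.8750] = 20.2788; exercise value = 27.5000 > continuation, so V_d = 27.5000 (exercise)
Node 0 (S = 130): continuation = e^(−0.07)·[0.7167·2.5993 + 0.2833·27.5000] = 9.0014; exercise value = 0.0000 ≤ continuation, so V_0 = 9.0014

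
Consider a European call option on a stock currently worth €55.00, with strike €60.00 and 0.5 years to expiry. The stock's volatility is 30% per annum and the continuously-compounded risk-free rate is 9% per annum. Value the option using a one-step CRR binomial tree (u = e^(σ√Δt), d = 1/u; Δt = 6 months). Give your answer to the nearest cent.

CRR parameters: u = e^(σ√Δt) = e^(0.3·√0.5) = 1.2363, d = 1/u = 0.8089
Per-period rate: rΔt = 0.09·0.5 = 0.045, so R = e^0.045 = 1.0460
Risk-neutral probability p = (e^0.045 − 0.8089)/(1.2363 − 0.8089) = 0.2372/0.4275 = 0.5548
Terminal stock prices: S_u = 68, S_d = 44.49
Terminal payoffs (S − K): max(7.997, 0) = 7.997, max(-15.51, 0) = 0
Node 0 (S = 55): V_0 = e^(−0.045)·[0.5548·7.9971 + 0.4452·0.0000] = 4.2419

€4.24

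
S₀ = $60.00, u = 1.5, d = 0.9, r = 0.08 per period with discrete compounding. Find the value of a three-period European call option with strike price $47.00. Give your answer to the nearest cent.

Risk-neutral probability p = (1 + 0.08 − 0.9)/(1.5 − 0.9) = 0.1800/0.6000 = 0.3000
Terminal stock prices: S_uuu = 202.5, S_uud = 121.5, S_udd = 72.9, S_ddd = 43.74
Terminal payoffs (S − K): max(155.5, 0) = 155.5, max(74.5, 0) = 74.5, max(25.9, 0) = 25.9, max(-3.26, 0) = 0
Node uu (S = 135): V_uu = 1/1.08·[0.3000·155.5000 + 0.7000·74.5000] = 91.4815
Node ud (S = 81): V_ud = 1/1.08·[0.3000·74.5000 + 0.7000·25.9000] = 37.4815
Node dd (S = 48.6): V_dd = 1/1.08·[0.3000·25.9000 + 0.7000·0.0000] = 7.1944
Node u (S = 90): V_u = 1/1.08·[0.3000·91.4815 + 0.7000·37.4815] = 49.7051
Node d (S = 54): V_d = 1/1.08·[0.3000·37.4815 + 0.7000·7.1944] = 15.0746
Node 0 (S = 60): V_0 = 1/1.08·[0.3000·49.7051 + 0.7000·15.0746] = 23.5775

$23.58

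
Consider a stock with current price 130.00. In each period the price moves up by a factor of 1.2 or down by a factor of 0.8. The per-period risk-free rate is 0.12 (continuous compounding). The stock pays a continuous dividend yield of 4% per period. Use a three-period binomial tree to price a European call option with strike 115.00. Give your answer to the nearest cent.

37.82

Per-period risk-free factor R = e^0.12 = 1.1275; dividend-adjusted growth = e^(0.12−0.04) = 1.0833.
Risk-neutral probability p = (1.0833 − 0.8)/(1.2 − 0.8) = 0.2833/0.4000 = 0.7082
Terminal stock prices: S_uuu = 224.6, S_uud = 149.8, S_udd = 99.84, S_ddd = 66.56
Terminal payoffs (S − K): max(109.6, 0) = 109.6, max(34.76, 0) = 34.76, max(-15.16, 0) = 0, max(-48.44, 0) = 0
Node uu (S = 187.2): V_uu = e^(−0.12)·[0.7082·109.6400 + 0.2918·34.7600] = 77.8639
Node ud (S = 124.8): V_ud = e^(−0.12)·[0.7082·34.7600 + 0.2918·0.0000] = 21.8339
Node dd (S = 83.2): V_dd = e^(−0.12)·[0.7082·0.0000 + 0.2918·0.0000] = 0.0000
Node u (S = 156): V_u = e^(−0.12)·[0.7082·77.8639 + 0.2918·21.8339] = 54.5592
Node d (S = 104): V_d = e^(−0.12)·[0.7082·21.8339 + 0.2918·0.0000] = 13.7146
Node 0 (S = 130): V_0 = e^(−0.12)·[0.7082·54.5592 + 0.2918·13.7146] = 37.8196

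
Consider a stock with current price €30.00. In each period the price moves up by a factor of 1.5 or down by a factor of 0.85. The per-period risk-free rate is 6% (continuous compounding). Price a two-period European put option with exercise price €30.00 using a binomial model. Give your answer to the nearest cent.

Risk-neutral probability p = (e^0.06 − 0.85)/(1.5 − 0.85) = 0.2118/0.6500 = 0.3259
Terminal stock prices: S_uu = 67.5, S_ud = 38.25, S_dd = 21.67
Terminal payoffs (K − S): max(-37.5, 0) = 0, max(-8.25, 0) = 0, max(8.325, 0) = 8.325
Node u (S = 45): V_u = e^(−0.06)·[0.3259·0.0000 + 0.6741·0.0000] = 0.0000
Node d (S = 25.5): V_d = e^(−0.06)·[0.3259·0.0000 + 0.6741·8.3250] = 5.2851
Node 0 (S = 30): V_0 = e^(−0.06)·[0.3259·0.0000 + 0.6741·5.2851] = 3.3552

€3.36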